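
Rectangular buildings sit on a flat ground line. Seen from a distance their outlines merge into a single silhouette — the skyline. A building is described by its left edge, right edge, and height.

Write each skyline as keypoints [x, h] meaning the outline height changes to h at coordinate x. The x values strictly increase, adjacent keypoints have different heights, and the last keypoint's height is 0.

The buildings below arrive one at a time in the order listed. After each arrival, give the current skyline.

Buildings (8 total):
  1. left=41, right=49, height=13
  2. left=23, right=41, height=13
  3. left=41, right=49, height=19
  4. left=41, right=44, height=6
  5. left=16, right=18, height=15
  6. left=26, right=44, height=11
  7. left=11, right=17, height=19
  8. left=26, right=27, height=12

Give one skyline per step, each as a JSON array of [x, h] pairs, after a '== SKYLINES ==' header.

== SKYLINES ==
[[41,13],[49,0]]
[[23,13],[49,0]]
[[23,13],[41,19],[49,0]]
[[23,13],[41,19],[49,0]]
[[16,15],[18,0],[23,13],[41,19],[49,0]]
[[16,15],[18,0],[23,13],[41,19],[49,0]]
[[11,19],[17,15],[18,0],[23,13],[41,19],[49,0]]
[[11,19],[17,15],[18,0],[23,13],[41,19],[49,0]]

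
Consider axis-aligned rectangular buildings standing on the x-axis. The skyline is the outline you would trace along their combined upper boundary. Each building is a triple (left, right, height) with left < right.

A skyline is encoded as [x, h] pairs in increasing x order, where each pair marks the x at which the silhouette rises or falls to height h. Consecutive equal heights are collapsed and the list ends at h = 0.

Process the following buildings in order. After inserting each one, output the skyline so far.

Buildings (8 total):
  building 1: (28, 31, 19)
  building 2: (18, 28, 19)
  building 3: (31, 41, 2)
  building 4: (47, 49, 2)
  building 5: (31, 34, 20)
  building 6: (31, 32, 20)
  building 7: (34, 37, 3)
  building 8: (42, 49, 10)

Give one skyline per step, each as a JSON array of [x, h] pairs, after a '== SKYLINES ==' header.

== SKYLINES ==
[[28,19],[31,0]]
[[18,19],[31,0]]
[[18,19],[31,2],[41,0]]
[[18,19],[31,2],[41,0],[47,2],[49,0]]
[[18,19],[31,20],[34,2],[41,0],[47,2],[49,0]]
[[18,19],[31,20],[34,2],[41,0],[47,2],[49,0]]
[[18,19],[31,20],[34,3],[37,2],[41,0],[47,2],[49,0]]
[[18,19],[31,20],[34,3],[37,2],[41,0],[42,10],[49,0]]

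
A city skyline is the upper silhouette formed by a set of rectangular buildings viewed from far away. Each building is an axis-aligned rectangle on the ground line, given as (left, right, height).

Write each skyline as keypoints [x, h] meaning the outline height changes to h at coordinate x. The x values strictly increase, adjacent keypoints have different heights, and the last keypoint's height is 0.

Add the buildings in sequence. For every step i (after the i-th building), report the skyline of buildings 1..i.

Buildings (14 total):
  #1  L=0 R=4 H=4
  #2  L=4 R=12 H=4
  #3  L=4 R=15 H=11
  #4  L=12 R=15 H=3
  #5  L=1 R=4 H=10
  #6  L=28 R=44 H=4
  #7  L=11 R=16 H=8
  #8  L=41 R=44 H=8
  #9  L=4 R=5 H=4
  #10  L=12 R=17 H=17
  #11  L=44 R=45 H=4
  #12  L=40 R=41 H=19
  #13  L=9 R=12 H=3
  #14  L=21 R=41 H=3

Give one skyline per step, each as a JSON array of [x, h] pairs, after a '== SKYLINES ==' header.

== SKYLINES ==
[[0,4],[4,0]]
[[0,4],[12,0]]
[[0,4],[4,11],[15,0]]
[[0,4],[4,11],[15,0]]
[[0,4],[1,10],[4,11],[15,0]]
[[0,4],[1,10],[4,11],[15,0],[28,4],[44,0]]
[[0,4],[1,10],[4,11],[15,8],[16,0],[28,4],[44,0]]
[[0,4],[1,10],[4,11],[15,8],[16,0],[28,4],[41,8],[44,0]]
[[0,4],[1,10],[4,11],[15,8],[16,0],[28,4],[41,8],[44,0]]
[[0,4],[1,10],[4,11],[12,17],[17,0],[28,4],[41,8],[44,0]]
[[0,4],[1,10],[4,11],[12,17],[17,0],[28,4],[41,8],[44,4],[45,0]]
[[0,4],[1,10],[4,11],[12,17],[17,0],[28,4],[40,19],[41,8],[44,4],[45,0]]
[[0,4],[1,10],[4,11],[12,17],[17,0],[28,4],[40,19],[41,8],[44,4],[45,0]]
[[0,4],[1,10],[4,11],[12,17],[17,0],[21,3],[28,4],[40,19],[41,8],[44,4],[45,0]]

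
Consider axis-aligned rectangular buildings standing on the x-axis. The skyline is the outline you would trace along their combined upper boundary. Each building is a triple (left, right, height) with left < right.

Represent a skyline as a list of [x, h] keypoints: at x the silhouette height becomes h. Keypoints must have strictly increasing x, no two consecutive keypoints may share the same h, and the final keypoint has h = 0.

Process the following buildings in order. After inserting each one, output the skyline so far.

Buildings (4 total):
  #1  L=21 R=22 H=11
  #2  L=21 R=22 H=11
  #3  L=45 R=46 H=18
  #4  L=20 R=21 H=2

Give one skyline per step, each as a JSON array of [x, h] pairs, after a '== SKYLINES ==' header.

== SKYLINES ==
[[21,11],[22,0]]
[[21,11],[22,0]]
[[21,11],[22,0],[45,18],[46,0]]
[[20,2],[21,11],[22,0],[45,18],[46,0]]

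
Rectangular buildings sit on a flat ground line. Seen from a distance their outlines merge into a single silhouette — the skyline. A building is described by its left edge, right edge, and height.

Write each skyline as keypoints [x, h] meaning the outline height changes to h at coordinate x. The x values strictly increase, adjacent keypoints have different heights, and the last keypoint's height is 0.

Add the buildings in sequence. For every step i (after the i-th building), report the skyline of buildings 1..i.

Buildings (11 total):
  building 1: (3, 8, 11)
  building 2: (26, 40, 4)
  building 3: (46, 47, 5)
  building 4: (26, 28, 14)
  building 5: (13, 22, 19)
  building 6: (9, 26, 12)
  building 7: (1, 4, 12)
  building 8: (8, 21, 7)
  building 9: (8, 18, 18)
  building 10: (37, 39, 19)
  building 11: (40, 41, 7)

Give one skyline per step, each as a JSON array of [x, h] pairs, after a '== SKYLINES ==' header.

== SKYLINES ==
[[3,11],[8,0]]
[[3,11],[8,0],[26,4],[40,0]]
[[3,11],[8,0],[26,4],[40,0],[46,5],[47,0]]
[[3,11],[8,0],[26,14],[28,4],[40,0],[46,5],[47,0]]
[[3,11],[8,0],[13,19],[22,0],[26,14],[28,4],[40,0],[46,5],[47,0]]
[[3,11],[8,0],[9,12],[13,19],[22,12],[26,14],[28,4],[40,0],[46,5],[47,0]]
[[1,12],[4,11],[8,0],[9,12],[13,19],[22,12],[26,14],[28,4],[40,0],[46,5],[47,0]]
[[1,12],[4,11],[8,7],[9,12],[13,19],[22,12],[26,14],[28,4],[40,0],[46,5],[47,0]]
[[1,12],[4,11],[8,18],[13,19],[22,12],[26,14],[28,4],[40,0],[46,5],[47,0]]
[[1,12],[4,11],[8,18],[13,19],[22,12],[26,14],[28,4],[37,19],[39,4],[40,0],[46,5],[47,0]]
[[1,12],[4,11],[8,18],[13,19],[22,12],[26,14],[28,4],[37,19],[39,4],[40,7],[41,0],[46,5],[47,0]]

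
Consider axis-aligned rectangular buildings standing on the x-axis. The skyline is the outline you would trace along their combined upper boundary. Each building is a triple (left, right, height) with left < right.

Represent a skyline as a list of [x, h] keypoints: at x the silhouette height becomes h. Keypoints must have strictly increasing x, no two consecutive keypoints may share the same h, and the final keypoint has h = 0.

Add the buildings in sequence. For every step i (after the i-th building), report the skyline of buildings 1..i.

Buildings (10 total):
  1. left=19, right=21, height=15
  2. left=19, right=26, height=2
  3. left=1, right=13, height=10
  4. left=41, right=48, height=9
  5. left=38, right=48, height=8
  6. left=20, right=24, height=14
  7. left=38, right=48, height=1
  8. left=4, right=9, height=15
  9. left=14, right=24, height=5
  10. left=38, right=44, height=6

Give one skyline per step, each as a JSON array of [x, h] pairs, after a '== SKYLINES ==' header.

== SKYLINES ==
[[19,15],[21,0]]
[[19,15],[21,2],[26,0]]
[[1,10],[13,0],[19,15],[21,2],[26,0]]
[[1,10],[13,0],[19,15],[21,2],[26,0],[41,9],[48,0]]
[[1,10],[13,0],[19,15],[21,2],[26,0],[38,8],[41,9],[48,0]]
[[1,10],[13,0],[19,15],[21,14],[24,2],[26,0],[38,8],[41,9],[48,0]]
[[1,10],[13,0],[19,15],[21,14],[24,2],[26,0],[38,8],[41,9],[48,0]]
[[1,10],[4,15],[9,10],[13,0],[19,15],[21,14],[24,2],[26,0],[38,8],[41,9],[48,0]]
[[1,10],[4,15],[9,10],[13,0],[14,5],[19,15],[21,14],[24,2],[26,0],[38,8],[41,9],[48,0]]
[[1,10],[4,15],[9,10],[13,0],[14,5],[19,15],[21,14],[24,2],[26,0],[38,8],[41,9],[48,0]]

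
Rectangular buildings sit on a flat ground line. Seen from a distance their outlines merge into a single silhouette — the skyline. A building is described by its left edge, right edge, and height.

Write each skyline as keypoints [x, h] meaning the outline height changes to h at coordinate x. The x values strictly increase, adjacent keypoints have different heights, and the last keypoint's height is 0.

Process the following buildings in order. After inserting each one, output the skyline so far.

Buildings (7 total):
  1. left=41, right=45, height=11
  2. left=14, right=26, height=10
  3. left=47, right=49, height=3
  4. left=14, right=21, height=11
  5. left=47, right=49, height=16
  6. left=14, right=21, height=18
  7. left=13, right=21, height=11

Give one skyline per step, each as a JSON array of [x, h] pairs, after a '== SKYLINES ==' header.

== SKYLINES ==
[[41,11],[45,0]]
[[14,10],[26,0],[41,11],[45,0]]
[[14,10],[26,0],[41,11],[45,0],[47,3],[49,0]]
[[14,11],[21,10],[26,0],[41,11],[45,0],[47,3],[49,0]]
[[14,11],[21,10],[26,0],[41,11],[45,0],[47,16],[49,0]]
[[14,18],[21,10],[26,0],[41,11],[45,0],[47,16],[49,0]]
[[13,11],[14,18],[21,10],[26,0],[41,11],[45,0],[47,16],[49,0]]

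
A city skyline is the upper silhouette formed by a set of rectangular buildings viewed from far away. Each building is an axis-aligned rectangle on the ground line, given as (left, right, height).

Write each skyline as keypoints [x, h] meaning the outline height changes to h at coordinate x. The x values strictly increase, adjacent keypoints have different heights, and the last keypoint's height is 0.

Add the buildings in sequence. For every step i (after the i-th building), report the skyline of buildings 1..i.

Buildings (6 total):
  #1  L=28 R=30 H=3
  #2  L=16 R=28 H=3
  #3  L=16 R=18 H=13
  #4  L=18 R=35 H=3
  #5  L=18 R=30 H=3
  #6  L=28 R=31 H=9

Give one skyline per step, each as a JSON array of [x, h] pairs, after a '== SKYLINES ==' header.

== SKYLINES ==
[[28,3],[30,0]]
[[16,3],[30,0]]
[[16,13],[18,3],[30,0]]
[[16,13],[18,3],[35,0]]
[[16,13],[18,3],[35,0]]
[[16,13],[18,3],[28,9],[31,3],[35,0]]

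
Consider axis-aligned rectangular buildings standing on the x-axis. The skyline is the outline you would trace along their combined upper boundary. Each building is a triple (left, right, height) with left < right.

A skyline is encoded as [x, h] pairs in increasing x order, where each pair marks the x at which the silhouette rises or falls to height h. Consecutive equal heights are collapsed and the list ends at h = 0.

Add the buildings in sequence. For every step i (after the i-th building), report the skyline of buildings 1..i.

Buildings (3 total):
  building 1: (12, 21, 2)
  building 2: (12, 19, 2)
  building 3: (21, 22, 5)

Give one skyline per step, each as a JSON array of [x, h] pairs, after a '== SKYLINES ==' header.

== SKYLINES ==
[[12,2],[21,0]]
[[12,2],[21,0]]
[[12,2],[21,5],[22,0]]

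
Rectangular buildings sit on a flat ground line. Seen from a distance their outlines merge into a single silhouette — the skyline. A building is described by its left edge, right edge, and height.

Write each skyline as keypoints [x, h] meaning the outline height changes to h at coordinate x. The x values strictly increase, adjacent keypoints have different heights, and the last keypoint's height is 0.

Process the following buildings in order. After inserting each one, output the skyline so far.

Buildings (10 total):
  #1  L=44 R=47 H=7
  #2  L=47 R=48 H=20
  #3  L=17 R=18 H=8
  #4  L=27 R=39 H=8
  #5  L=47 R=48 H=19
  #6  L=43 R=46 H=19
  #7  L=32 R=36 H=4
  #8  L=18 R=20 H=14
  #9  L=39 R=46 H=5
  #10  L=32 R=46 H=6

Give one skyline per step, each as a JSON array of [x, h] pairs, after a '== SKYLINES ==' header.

== SKYLINES ==
[[44,7],[47,0]]
[[44,7],[47,20],[48,0]]
[[17,8],[18,0],[44,7],[47,20],[48,0]]
[[17,8],[18,0],[27,8],[39,0],[44,7],[47,20],[48,0]]
[[17,8],[18,0],[27,8],[39,0],[44,7],[47,20],[48,0]]
[[17,8],[18,0],[27,8],[39,0],[43,19],[46,7],[47,20],[48,0]]
[[17,8],[18,0],[27,8],[39,0],[43,19],[46,7],[47,20],[48,0]]
[[17,8],[18,14],[20,0],[27,8],[39,0],[43,19],[46,7],[47,20],[48,0]]
[[17,8],[18,14],[20,0],[27,8],[39,5],[43,19],[46,7],[47,20],[48,0]]
[[17,8],[18,14],[20,0],[27,8],[39,6],[43,19],[46,7],[47,20],[48,0]]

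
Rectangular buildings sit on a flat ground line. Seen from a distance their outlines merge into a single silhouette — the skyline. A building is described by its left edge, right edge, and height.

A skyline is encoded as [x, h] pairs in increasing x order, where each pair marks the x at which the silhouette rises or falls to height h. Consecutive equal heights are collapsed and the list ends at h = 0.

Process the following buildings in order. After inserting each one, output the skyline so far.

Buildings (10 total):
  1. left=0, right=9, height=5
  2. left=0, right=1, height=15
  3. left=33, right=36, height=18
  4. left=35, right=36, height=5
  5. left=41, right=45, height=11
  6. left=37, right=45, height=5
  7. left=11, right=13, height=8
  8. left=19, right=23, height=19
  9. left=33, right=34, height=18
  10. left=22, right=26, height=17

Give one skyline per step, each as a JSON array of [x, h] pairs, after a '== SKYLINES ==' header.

== SKYLINES ==
[[0,5],[9,0]]
[[0,15],[1,5],[9,0]]
[[0,15],[1,5],[9,0],[33,18],[36,0]]
[[0,15],[1,5],[9,0],[33,18],[36,0]]
[[0,15],[1,5],[9,0],[33,18],[36,0],[41,11],[45,0]]
[[0,15],[1,5],[9,0],[33,18],[36,0],[37,5],[41,11],[45,0]]
[[0,15],[1,5],[9,0],[11,8],[13,0],[33,18],[36,0],[37,5],[41,11],[45,0]]
[[0,15],[1,5],[9,0],[11,8],[13,0],[19,19],[23,0],[33,18],[36,0],[37,5],[41,11],[45,0]]
[[0,15],[1,5],[9,0],[11,8],[13,0],[19,19],[23,0],[33,18],[36,0],[37,5],[41,11],[45,0]]
[[0,15],[1,5],[9,0],[11,8],[13,0],[19,19],[23,17],[26,0],[33,18],[36,0],[37,5],[41,11],[45,0]]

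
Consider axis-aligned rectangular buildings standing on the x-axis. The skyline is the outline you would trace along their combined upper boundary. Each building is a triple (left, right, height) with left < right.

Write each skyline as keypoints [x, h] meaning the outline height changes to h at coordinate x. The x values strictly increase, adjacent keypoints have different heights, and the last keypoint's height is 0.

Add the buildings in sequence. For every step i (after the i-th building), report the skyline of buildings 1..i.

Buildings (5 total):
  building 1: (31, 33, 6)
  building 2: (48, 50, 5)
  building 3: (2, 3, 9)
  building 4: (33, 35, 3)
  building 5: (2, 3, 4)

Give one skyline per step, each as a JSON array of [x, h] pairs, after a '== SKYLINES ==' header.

== SKYLINES ==
[[31,6],[33,0]]
[[31,6],[33,0],[48,5],[50,0]]
[[2,9],[3,0],[31,6],[33,0],[48,5],[50,0]]
[[2,9],[3,0],[31,6],[33,3],[35,0],[48,5],[50,0]]
[[2,9],[3,0],[31,6],[33,3],[35,0],[48,5],[50,0]]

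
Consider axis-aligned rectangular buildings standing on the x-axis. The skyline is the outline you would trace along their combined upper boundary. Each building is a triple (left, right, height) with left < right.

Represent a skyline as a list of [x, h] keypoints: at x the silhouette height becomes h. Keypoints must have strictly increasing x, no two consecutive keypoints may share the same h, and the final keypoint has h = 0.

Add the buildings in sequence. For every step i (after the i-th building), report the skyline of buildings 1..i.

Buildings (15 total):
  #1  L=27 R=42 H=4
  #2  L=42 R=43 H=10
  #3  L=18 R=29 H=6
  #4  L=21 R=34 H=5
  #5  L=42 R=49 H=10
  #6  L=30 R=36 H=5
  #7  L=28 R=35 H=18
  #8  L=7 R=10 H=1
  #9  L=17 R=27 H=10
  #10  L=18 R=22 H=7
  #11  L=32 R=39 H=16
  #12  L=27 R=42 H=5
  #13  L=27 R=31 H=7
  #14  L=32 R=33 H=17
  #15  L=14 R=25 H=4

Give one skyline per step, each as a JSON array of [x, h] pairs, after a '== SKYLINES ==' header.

== SKYLINES ==
[[27,4],[42,0]]
[[27,4],[42,10],[43,0]]
[[18,6],[29,4],[42,10],[43,0]]
[[18,6],[29,5],[34,4],[42,10],[43,0]]
[[18,6],[29,5],[34,4],[42,10],[49,0]]
[[18,6],[29,5],[36,4],[42,10],[49,0]]
[[18,6],[28,18],[35,5],[36,4],[42,10],[49,0]]
[[7,1],[10,0],[18,6],[28,18],[35,5],[36,4],[42,10],[49,0]]
[[7,1],[10,0],[17,10],[27,6],[28,18],[35,5],[36,4],[42,10],[49,0]]
[[7,1],[10,0],[17,10],[27,6],[28,18],[35,5],[36,4],[42,10],[49,0]]
[[7,1],[10,0],[17,10],[27,6],[28,18],[35,16],[39,4],[42,10],[49,0]]
[[7,1],[10,0],[17,10],[27,6],[28,18],[35,16],[39,5],[42,10],[49,0]]
[[7,1],[10,0],[17,10],[27,7],[28,18],[35,16],[39,5],[42,10],[49,0]]
[[7,1],[10,0],[17,10],[27,7],[28,18],[35,16],[39,5],[42,10],[49,0]]
[[7,1],[10,0],[14,4],[17,10],[27,7],[28,18],[35,16],[39,5],[42,10],[49,0]]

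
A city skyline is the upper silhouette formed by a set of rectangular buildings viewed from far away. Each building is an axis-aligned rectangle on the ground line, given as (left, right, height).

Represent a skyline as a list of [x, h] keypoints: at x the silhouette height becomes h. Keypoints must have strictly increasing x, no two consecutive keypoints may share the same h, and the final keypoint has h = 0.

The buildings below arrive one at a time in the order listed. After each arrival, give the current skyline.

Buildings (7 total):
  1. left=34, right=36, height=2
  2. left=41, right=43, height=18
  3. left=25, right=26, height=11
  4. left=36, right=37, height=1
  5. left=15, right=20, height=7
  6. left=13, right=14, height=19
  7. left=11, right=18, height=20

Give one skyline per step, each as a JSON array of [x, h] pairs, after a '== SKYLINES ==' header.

== SKYLINES ==
[[34,2],[36,0]]
[[34,2],[36,0],[41,18],[43,0]]
[[25,11],[26,0],[34,2],[36,0],[41,18],[43,0]]
[[25,11],[26,0],[34,2],[36,1],[37,0],[41,18],[43,0]]
[[15,7],[20,0],[25,11],[26,0],[34,2],[36,1],[37,0],[41,18],[43,0]]
[[13,19],[14,0],[15,7],[20,0],[25,11],[26,0],[34,2],[36,1],[37,0],[41,18],[43,0]]
[[11,20],[18,7],[20,0],[25,11],[26,0],[34,2],[36,1],[37,0],[41,18],[43,0]]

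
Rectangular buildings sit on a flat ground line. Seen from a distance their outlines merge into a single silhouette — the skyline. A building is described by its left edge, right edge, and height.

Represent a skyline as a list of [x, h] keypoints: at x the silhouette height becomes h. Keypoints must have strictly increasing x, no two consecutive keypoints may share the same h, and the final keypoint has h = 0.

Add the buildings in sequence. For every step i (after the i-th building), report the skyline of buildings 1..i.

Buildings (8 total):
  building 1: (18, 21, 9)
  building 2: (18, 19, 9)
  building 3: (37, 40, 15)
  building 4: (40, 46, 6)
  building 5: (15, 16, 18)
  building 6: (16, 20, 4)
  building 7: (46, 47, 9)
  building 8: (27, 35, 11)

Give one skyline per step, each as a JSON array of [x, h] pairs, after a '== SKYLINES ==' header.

== SKYLINES ==
[[18,9],[21,0]]
[[18,9],[21,0]]
[[18,9],[21,0],[37,15],[40,0]]
[[18,9],[21,0],[37,15],[40,6],[46,0]]
[[15,18],[16,0],[18,9],[21,0],[37,15],[40,6],[46,0]]
[[15,18],[16,4],[18,9],[21,0],[37,15],[40,6],[46,0]]
[[15,18],[16,4],[18,9],[21,0],[37,15],[40,6],[46,9],[47,0]]
[[15,18],[16,4],[18,9],[21,0],[27,11],[35,0],[37,15],[40,6],[46,9],[47,0]]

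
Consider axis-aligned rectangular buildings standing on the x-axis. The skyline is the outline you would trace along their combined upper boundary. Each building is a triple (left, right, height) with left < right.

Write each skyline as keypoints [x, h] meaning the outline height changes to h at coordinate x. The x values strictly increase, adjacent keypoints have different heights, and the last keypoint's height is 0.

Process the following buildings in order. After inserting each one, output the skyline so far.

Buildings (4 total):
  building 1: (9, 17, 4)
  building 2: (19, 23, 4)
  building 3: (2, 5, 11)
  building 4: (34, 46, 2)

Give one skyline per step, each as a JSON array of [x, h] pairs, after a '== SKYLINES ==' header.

== SKYLINES ==
[[9,4],[17,0]]
[[9,4],[17,0],[19,4],[23,0]]
[[2,11],[5,0],[9,4],[17,0],[19,4],[23,0]]
[[2,11],[5,0],[9,4],[17,0],[19,4],[23,0],[34,2],[46,0]]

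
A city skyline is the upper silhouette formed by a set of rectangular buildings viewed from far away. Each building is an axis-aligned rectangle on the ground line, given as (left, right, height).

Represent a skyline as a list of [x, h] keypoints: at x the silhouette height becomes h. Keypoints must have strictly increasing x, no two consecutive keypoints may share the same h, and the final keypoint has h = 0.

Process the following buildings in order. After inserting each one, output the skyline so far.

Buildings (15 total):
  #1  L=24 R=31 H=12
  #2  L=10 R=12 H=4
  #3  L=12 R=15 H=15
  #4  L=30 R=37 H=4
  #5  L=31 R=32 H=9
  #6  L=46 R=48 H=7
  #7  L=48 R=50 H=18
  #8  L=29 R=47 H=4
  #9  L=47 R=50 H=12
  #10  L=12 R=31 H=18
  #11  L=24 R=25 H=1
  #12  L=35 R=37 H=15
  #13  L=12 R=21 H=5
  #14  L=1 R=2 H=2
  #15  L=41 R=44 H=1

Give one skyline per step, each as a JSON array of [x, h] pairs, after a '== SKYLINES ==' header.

== SKYLINES ==
[[24,12],[31,0]]
[[10,4],[12,0],[24,12],[31,0]]
[[10,4],[12,15],[15,0],[24,12],[31,0]]
[[10,4],[12,15],[15,0],[24,12],[31,4],[37,0]]
[[10,4],[12,15],[15,0],[24,12],[31,9],[32,4],[37,0]]
[[10,4],[12,15],[15,0],[24,12],[31,9],[32,4],[37,0],[46,7],[48,0]]
[[10,4],[12,15],[15,0],[24,12],[31,9],[32,4],[37,0],[46,7],[48,18],[50,0]]
[[10,4],[12,15],[15,0],[24,12],[31,9],[32,4],[46,7],[48,18],[50,0]]
[[10,4],[12,15],[15,0],[24,12],[31,9],[32,4],[46,7],[47,12],[48,18],[50,0]]
[[10,4],[12,18],[31,9],[32,4],[46,7],[47,12],[48,18],[50,0]]
[[10,4],[12,18],[31,9],[32,4],[46,7],[47,12],[48,18],[50,0]]
[[10,4],[12,18],[31,9],[32,4],[35,15],[37,4],[46,7],[47,12],[48,18],[50,0]]
[[10,4],[12,18],[31,9],[32,4],[35,15],[37,4],[46,7],[47,12],[48,18],[50,0]]
[[1,2],[2,0],[10,4],[12,18],[31,9],[32,4],[35,15],[37,4],[46,7],[47,12],[48,18],[50,0]]
[[1,2],[2,0],[10,4],[12,18],[31,9],[32,4],[35,15],[37,4],[46,7],[47,12],[48,18],[50,0]]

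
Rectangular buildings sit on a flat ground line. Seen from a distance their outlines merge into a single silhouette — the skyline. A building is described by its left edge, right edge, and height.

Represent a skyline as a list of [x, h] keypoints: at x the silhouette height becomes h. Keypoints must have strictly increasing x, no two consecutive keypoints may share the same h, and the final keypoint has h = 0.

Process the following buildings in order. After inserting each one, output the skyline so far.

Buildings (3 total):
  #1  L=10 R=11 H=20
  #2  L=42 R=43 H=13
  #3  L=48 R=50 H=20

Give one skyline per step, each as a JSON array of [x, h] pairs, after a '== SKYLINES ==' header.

== SKYLINES ==
[[10,20],[11,0]]
[[10,20],[11,0],[42,13],[43,0]]
[[10,20],[11,0],[42,13],[43,0],[48,20],[50,0]]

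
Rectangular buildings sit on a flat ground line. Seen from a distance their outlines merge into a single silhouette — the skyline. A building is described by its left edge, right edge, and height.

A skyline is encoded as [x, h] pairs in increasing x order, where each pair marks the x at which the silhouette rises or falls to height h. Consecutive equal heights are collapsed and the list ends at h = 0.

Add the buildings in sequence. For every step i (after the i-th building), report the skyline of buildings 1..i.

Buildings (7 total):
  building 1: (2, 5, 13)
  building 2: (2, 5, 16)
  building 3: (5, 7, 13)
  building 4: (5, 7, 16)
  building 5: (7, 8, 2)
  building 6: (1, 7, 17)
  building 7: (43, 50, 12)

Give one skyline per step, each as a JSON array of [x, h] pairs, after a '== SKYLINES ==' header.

== SKYLINES ==
[[2,13],[5,0]]
[[2,16],[5,0]]
[[2,16],[5,13],[7,0]]
[[2,16],[7,0]]
[[2,16],[7,2],[8,0]]
[[1,17],[7,2],[8,0]]
[[1,17],[7,2],[8,0],[43,12],[50,0]]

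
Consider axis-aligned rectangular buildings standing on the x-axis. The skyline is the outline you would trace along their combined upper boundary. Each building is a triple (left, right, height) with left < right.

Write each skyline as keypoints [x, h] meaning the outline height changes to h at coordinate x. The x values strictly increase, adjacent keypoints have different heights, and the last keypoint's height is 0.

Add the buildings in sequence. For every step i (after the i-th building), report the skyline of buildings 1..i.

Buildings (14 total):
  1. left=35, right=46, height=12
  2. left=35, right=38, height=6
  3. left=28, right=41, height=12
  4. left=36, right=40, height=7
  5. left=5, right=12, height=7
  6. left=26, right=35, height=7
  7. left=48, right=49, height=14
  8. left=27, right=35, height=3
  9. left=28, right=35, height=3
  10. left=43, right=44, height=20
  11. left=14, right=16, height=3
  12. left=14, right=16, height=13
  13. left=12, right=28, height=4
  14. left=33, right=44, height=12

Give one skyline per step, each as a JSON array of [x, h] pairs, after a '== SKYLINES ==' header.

== SKYLINES ==
[[35,12],[46,0]]
[[35,12],[46,0]]
[[28,12],[46,0]]
[[28,12],[46,0]]
[[5,7],[12,0],[28,12],[46,0]]
[[5,7],[12,0],[26,7],[28,12],[46,0]]
[[5,7],[12,0],[26,7],[28,12],[46,0],[48,14],[49,0]]
[[5,7],[12,0],[26,7],[28,12],[46,0],[48,14],[49,0]]
[[5,7],[12,0],[26,7],[28,12],[46,0],[48,14],[49,0]]
[[5,7],[12,0],[26,7],[28,12],[43,20],[44,12],[46,0],[48,14],[49,0]]
[[5,7],[12,0],[14,3],[16,0],[26,7],[28,12],[43,20],[44,12],[46,0],[48,14],[49,0]]
[[5,7],[12,0],[14,13],[16,0],[26,7],[28,12],[43,20],[44,12],[46,0],[48,14],[49,0]]
[[5,7],[12,4],[14,13],[16,4],[26,7],[28,12],[43,20],[44,12],[46,0],[48,14],[49,0]]
[[5,7],[12,4],[14,13],[16,4],[26,7],[28,12],[43,20],[44,12],[46,0],[48,14],[49,0]]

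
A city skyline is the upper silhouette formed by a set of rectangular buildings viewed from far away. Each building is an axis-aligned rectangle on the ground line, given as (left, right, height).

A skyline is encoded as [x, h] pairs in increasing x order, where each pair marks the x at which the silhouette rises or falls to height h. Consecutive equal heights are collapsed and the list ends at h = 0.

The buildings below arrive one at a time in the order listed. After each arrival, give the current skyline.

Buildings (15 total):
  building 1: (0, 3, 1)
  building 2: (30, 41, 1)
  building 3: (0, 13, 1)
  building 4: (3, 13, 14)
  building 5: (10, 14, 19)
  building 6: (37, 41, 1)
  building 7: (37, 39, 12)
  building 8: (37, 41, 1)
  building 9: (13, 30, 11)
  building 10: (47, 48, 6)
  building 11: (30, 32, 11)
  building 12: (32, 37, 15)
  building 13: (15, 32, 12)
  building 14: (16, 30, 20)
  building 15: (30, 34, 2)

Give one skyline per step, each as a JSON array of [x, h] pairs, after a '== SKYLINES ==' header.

== SKYLINES ==
[[0,1],[3,0]]
[[0,1],[3,0],[30,1],[41,0]]
[[0,1],[13,0],[30,1],[41,0]]
[[0,1],[3,14],[13,0],[30,1],[41,0]]
[[0,1],[3,14],[10,19],[14,0],[30,1],[41,0]]
[[0,1],[3,14],[10,19],[14,0],[30,1],[41,0]]
[[0,1],[3,14],[10,19],[14,0],[30,1],[37,12],[39,1],[41,0]]
[[0,1],[3,14],[10,19],[14,0],[30,1],[37,12],[39,1],[41,0]]
[[0,1],[3,14],[10,19],[14,11],[30,1],[37,12],[39,1],[41,0]]
[[0,1],[3,14],[10,19],[14,11],[30,1],[37,12],[39,1],[41,0],[47,6],[48,0]]
[[0,1],[3,14],[10,19],[14,11],[32,1],[37,12],[39,1],[41,0],[47,6],[48,0]]
[[0,1],[3,14],[10,19],[14,11],[32,15],[37,12],[39,1],[41,0],[47,6],[48,0]]
[[0,1],[3,14],[10,19],[14,11],[15,12],[32,15],[37,12],[39,1],[41,0],[47,6],[48,0]]
[[0,1],[3,14],[10,19],[14,11],[15,12],[16,20],[30,12],[32,15],[37,12],[39,1],[41,0],[47,6],[48,0]]
[[0,1],[3,14],[10,19],[14,11],[15,12],[16,20],[30,12],[32,15],[37,12],[39,1],[41,0],[47,6],[48,0]]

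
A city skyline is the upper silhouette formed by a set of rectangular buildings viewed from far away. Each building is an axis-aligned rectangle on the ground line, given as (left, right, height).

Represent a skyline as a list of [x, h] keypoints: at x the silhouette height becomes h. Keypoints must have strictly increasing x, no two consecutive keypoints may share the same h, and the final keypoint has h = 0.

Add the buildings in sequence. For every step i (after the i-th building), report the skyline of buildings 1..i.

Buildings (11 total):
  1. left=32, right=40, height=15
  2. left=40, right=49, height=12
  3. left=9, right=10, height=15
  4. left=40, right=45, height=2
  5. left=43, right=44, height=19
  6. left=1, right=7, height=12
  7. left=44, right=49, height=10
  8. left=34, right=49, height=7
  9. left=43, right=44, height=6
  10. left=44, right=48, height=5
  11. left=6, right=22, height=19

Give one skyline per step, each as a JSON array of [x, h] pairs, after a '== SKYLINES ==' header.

== SKYLINES ==
[[32,15],[40,0]]
[[32,15],[40,12],[49,0]]
[[9,15],[10,0],[32,15],[40,12],[49,0]]
[[9,15],[10,0],[32,15],[40,12],[49,0]]
[[9,15],[10,0],[32,15],[40,12],[43,19],[44,12],[49,0]]
[[1,12],[7,0],[9,15],[10,0],[32,15],[40,12],[43,19],[44,12],[49,0]]
[[1,12],[7,0],[9,15],[10,0],[32,15],[40,12],[43,19],[44,12],[49,0]]
[[1,12],[7,0],[9,15],[10,0],[32,15],[40,12],[43,19],[44,12],[49,0]]
[[1,12],[7,0],[9,15],[10,0],[32,15],[40,12],[43,19],[44,12],[49,0]]
[[1,12],[7,0],[9,15],[10,0],[32,15],[40,12],[43,19],[44,12],[49,0]]
[[1,12],[6,19],[22,0],[32,15],[40,12],[43,19],[44,12],[49,0]]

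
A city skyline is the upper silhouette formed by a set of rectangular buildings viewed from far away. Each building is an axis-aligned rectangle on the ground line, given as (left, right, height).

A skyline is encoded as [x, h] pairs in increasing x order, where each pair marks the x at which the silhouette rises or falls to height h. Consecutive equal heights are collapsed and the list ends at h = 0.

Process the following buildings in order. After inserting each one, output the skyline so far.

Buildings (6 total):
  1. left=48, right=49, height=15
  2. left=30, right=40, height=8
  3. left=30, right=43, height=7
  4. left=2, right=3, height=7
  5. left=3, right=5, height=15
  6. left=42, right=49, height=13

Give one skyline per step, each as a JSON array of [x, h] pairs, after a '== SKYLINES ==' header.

== SKYLINES ==
[[48,15],[49,0]]
[[30,8],[40,0],[48,15],[49,0]]
[[30,8],[40,7],[43,0],[48,15],[49,0]]
[[2,7],[3,0],[30,8],[40,7],[43,0],[48,15],[49,0]]
[[2,7],[3,15],[5,0],[30,8],[40,7],[43,0],[48,15],[49,0]]
[[2,7],[3,15],[5,0],[30,8],[40,7],[42,13],[48,15],[49,0]]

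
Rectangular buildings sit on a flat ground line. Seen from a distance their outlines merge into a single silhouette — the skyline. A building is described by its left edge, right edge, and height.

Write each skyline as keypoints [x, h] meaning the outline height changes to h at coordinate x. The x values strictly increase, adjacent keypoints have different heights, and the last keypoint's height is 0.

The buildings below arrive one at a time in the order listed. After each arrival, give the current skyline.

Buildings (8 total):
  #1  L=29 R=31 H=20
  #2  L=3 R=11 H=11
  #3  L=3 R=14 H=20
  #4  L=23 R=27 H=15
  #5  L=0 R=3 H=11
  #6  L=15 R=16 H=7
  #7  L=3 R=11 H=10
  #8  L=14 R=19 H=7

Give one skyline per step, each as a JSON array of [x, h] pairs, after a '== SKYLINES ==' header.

== SKYLINES ==
[[29,20],[31,0]]
[[3,11],[11,0],[29,20],[31,0]]
[[3,20],[14,0],[29,20],[31,0]]
[[3,20],[14,0],[23,15],[27,0],[29,20],[31,0]]
[[0,11],[3,20],[14,0],[23,15],[27,0],[29,20],[31,0]]
[[0,11],[3,20],[14,0],[15,7],[16,0],[23,15],[27,0],[29,20],[31,0]]
[[0,11],[3,20],[14,0],[15,7],[16,0],[23,15],[27,0],[29,20],[31,0]]
[[0,11],[3,20],[14,7],[19,0],[23,15],[27,0],[29,20],[31,0]]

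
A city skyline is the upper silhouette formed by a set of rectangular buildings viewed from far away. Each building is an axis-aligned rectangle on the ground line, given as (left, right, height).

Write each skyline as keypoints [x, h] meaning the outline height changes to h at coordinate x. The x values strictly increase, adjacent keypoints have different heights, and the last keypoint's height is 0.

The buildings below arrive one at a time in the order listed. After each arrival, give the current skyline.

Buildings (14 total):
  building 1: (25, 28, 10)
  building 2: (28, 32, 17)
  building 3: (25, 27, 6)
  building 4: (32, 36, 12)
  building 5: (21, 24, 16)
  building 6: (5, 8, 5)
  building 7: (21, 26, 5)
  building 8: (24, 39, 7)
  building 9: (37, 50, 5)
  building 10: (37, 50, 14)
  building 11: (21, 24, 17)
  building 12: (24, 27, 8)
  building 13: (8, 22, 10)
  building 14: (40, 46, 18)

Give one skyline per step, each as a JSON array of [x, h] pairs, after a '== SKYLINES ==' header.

== SKYLINES ==
[[25,10],[28,0]]
[[25,10],[28,17],[32,0]]
[[25,10],[28,17],[32,0]]
[[25,10],[28,17],[32,12],[36,0]]
[[21,16],[24,0],[25,10],[28,17],[32,12],[36,0]]
[[5,5],[8,0],[21,16],[24,0],[25,10],[28,17],[32,12],[36,0]]
[[5,5],[8,0],[21,16],[24,5],[25,10],[28,17],[32,12],[36,0]]
[[5,5],[8,0],[21,16],[24,7],[25,10],[28,17],[32,12],[36,7],[39,0]]
[[5,5],[8,0],[21,16],[24,7],[25,10],[28,17],[32,12],[36,7],[39,5],[50,0]]
[[5,5],[8,0],[21,16],[24,7],[25,10],[28,17],[32,12],[36,7],[37,14],[50,0]]
[[5,5],[8,0],[21,17],[24,7],[25,10],[28,17],[32,12],[36,7],[37,14],[50,0]]
[[5,5],[8,0],[21,17],[24,8],[25,10],[28,17],[32,12],[36,7],[37,14],[50,0]]
[[5,5],[8,10],[21,17],[24,8],[25,10],[28,17],[32,12],[36,7],[37,14],[50,0]]
[[5,5],[8,10],[21,17],[24,8],[25,10],[28,17],[32,12],[36,7],[37,14],[40,18],[46,14],[50,0]]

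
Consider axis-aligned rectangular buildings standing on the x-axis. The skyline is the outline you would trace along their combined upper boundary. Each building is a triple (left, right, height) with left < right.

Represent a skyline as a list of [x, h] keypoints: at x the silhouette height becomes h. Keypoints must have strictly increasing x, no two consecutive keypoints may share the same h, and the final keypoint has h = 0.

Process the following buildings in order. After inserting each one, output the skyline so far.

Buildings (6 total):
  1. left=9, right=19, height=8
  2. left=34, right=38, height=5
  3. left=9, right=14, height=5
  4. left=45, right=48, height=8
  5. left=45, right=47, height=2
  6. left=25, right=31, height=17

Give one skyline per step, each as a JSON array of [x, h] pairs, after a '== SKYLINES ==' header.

== SKYLINES ==
[[9,8],[19,0]]
[[9,8],[19,0],[34,5],[38,0]]
[[9,8],[19,0],[34,5],[38,0]]
[[9,8],[19,0],[34,5],[38,0],[45,8],[48,0]]
[[9,8],[19,0],[34,5],[38,0],[45,8],[48,0]]
[[9,8],[19,0],[25,17],[31,0],[34,5],[38,0],[45,8],[48,0]]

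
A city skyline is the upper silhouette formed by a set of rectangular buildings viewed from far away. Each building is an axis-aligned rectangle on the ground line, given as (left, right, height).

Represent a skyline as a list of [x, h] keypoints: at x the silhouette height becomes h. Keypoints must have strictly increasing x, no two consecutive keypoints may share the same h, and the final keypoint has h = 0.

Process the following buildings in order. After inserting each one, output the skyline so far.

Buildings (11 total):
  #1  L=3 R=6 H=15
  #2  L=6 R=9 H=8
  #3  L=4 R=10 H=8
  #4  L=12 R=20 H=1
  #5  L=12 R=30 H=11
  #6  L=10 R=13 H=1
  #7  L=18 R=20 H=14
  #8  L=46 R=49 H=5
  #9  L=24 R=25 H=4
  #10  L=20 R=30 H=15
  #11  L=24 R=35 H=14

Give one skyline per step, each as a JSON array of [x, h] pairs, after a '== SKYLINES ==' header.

== SKYLINES ==
[[3,15],[6,0]]
[[3,15],[6,8],[9,0]]
[[3,15],[6,8],[10,0]]
[[3,15],[6,8],[10,0],[12,1],[20,0]]
[[3,15],[6,8],[10,0],[12,11],[30,0]]
[[3,15],[6,8],[10,1],[12,11],[30,0]]
[[3,15],[6,8],[10,1],[12,11],[18,14],[20,11],[30,0]]
[[3,15],[6,8],[10,1],[12,11],[18,14],[20,11],[30,0],[46,5],[49,0]]
[[3,15],[6,8],[10,1],[12,11],[18,14],[20,11],[30,0],[46,5],[49,0]]
[[3,15],[6,8],[10,1],[12,11],[18,14],[20,15],[30,0],[46,5],[49,0]]
[[3,15],[6,8],[10,1],[12,11],[18,14],[20,15],[30,14],[35,0],[46,5],[49,0]]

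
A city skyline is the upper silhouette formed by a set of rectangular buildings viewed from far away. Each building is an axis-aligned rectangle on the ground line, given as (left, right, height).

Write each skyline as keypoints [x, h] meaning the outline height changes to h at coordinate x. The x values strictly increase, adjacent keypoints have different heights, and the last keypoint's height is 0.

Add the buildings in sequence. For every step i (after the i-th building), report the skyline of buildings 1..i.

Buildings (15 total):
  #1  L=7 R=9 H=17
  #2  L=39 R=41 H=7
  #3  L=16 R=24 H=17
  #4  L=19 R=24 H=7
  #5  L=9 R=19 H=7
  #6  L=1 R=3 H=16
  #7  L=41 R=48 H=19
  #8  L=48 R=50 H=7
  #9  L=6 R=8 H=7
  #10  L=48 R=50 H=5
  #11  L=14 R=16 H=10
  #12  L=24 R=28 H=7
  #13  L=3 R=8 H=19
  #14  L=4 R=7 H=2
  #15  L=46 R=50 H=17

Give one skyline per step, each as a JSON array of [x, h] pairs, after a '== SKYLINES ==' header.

== SKYLINES ==
[[7,17],[9,0]]
[[7,17],[9,0],[39,7],[41,0]]
[[7,17],[9,0],[16,17],[24,0],[39,7],[41,0]]
[[7,17],[9,0],[16,17],[24,0],[39,7],[41,0]]
[[7,17],[9,7],[16,17],[24,0],[39,7],[41,0]]
[[1,16],[3,0],[7,17],[9,7],[16,17],[24,0],[39,7],[41,0]]
[[1,16],[3,0],[7,17],[9,7],[16,17],[24,0],[39,7],[41,19],[48,0]]
[[1,16],[3,0],[7,17],[9,7],[16,17],[24,0],[39,7],[41,19],[48,7],[50,0]]
[[1,16],[3,0],[6,7],[7,17],[9,7],[16,17],[24,0],[39,7],[41,19],[48,7],[50,0]]
[[1,16],[3,0],[6,7],[7,17],[9,7],[16,17],[24,0],[39,7],[41,19],[48,7],[50,0]]
[[1,16],[3,0],[6,7],[7,17],[9,7],[14,10],[16,17],[24,0],[39,7],[41,19],[48,7],[50,0]]
[[1,16],[3,0],[6,7],[7,17],[9,7],[14,10],[16,17],[24,7],[28,0],[39,7],[41,19],[48,7],[50,0]]
[[1,16],[3,19],[8,17],[9,7],[14,10],[16,17],[24,7],[28,0],[39,7],[41,19],[48,7],[50,0]]
[[1,16],[3,19],[8,17],[9,7],[14,10],[16,17],[24,7],[28,0],[39,7],[41,19],[48,7],[50,0]]
[[1,16],[3,19],[8,17],[9,7],[14,10],[16,17],[24,7],[28,0],[39,7],[41,19],[48,17],[50,0]]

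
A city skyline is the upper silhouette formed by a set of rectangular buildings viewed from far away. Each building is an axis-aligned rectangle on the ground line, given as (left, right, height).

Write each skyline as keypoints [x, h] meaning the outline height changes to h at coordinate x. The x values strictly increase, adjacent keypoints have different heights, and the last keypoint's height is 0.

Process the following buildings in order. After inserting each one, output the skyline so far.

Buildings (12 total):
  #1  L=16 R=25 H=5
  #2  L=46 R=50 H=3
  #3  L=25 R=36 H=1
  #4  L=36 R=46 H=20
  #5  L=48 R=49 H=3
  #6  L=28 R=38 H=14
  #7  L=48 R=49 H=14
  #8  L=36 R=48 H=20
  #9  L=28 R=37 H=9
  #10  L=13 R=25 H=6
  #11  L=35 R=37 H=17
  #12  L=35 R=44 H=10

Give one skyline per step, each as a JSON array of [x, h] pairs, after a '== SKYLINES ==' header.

== SKYLINES ==
[[16,5],[25,0]]
[[16,5],[25,0],[46,3],[50,0]]
[[16,5],[25,1],[36,0],[46,3],[50,0]]
[[16,5],[25,1],[36,20],[46,3],[50,0]]
[[16,5],[25,1],[36,20],[46,3],[50,0]]
[[16,5],[25,1],[28,14],[36,20],[46,3],[50,0]]
[[16,5],[25,1],[28,14],[36,20],[46,3],[48,14],[49,3],[50,0]]
[[16,5],[25,1],[28,14],[36,20],[48,14],[49,3],[50,0]]
[[16,5],[25,1],[28,14],[36,20],[48,14],[49,3],[50,0]]
[[13,6],[25,1],[28,14],[36,20],[48,14],[49,3],[50,0]]
[[13,6],[25,1],[28,14],[35,17],[36,20],[48,14],[49,3],[50,0]]
[[13,6],[25,1],[28,14],[35,17],[36,20],[48,14],[49,3],[50,0]]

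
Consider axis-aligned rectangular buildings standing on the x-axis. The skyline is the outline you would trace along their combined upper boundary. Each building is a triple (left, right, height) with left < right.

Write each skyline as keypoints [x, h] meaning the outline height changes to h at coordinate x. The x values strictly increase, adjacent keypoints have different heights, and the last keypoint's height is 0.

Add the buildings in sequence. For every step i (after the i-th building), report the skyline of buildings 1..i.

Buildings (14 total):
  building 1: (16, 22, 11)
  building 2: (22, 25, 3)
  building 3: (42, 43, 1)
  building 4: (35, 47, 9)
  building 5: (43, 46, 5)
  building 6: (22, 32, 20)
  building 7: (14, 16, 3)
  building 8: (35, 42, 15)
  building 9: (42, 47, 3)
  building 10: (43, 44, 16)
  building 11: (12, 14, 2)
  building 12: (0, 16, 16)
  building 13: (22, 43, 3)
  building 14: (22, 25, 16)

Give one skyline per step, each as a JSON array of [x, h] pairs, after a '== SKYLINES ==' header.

== SKYLINES ==
[[16,11],[22,0]]
[[16,11],[22,3],[25,0]]
[[16,11],[22,3],[25,0],[42,1],[43,0]]
[[16,11],[22,3],[25,0],[35,9],[47,0]]
[[16,11],[22,3],[25,0],[35,9],[47,0]]
[[16,11],[22,20],[32,0],[35,9],[47,0]]
[[14,3],[16,11],[22,20],[32,0],[35,9],[47,0]]
[[14,3],[16,11],[22,20],[32,0],[35,15],[42,9],[47,0]]
[[14,3],[16,11],[22,20],[32,0],[35,15],[42,9],[47,0]]
[[14,3],[16,11],[22,20],[32,0],[35,15],[42,9],[43,16],[44,9],[47,0]]
[[12,2],[14,3],[16,11],[22,20],[32,0],[35,15],[42,9],[43,16],[44,9],[47,0]]
[[0,16],[16,11],[22,20],[32,0],[35,15],[42,9],[43,16],[44,9],[47,0]]
[[0,16],[16,11],[22,20],[32,3],[35,15],[42,9],[43,16],[44,9],[47,0]]
[[0,16],[16,11],[22,20],[32,3],[35,15],[42,9],[43,16],[44,9],[47,0]]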